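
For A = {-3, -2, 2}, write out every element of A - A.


A - A = {a - a' : a, a' ∈ A}.
Compute a - a' for each ordered pair (a, a'):
a = -3: -3--3=0, -3--2=-1, -3-2=-5
a = -2: -2--3=1, -2--2=0, -2-2=-4
a = 2: 2--3=5, 2--2=4, 2-2=0
Collecting distinct values (and noting 0 appears from a-a):
A - A = {-5, -4, -1, 0, 1, 4, 5}
|A - A| = 7

A - A = {-5, -4, -1, 0, 1, 4, 5}


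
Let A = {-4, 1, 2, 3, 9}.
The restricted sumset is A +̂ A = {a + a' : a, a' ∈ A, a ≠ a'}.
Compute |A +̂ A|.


Restricted sumset: A +̂ A = {a + a' : a ∈ A, a' ∈ A, a ≠ a'}.
Equivalently, take A + A and drop any sum 2a that is achievable ONLY as a + a for a ∈ A (i.e. sums representable only with equal summands).
Enumerate pairs (a, a') with a < a' (symmetric, so each unordered pair gives one sum; this covers all a ≠ a'):
  -4 + 1 = -3
  -4 + 2 = -2
  -4 + 3 = -1
  -4 + 9 = 5
  1 + 2 = 3
  1 + 3 = 4
  1 + 9 = 10
  2 + 3 = 5
  2 + 9 = 11
  3 + 9 = 12
Collected distinct sums: {-3, -2, -1, 3, 4, 5, 10, 11, 12}
|A +̂ A| = 9
(Reference bound: |A +̂ A| ≥ 2|A| - 3 for |A| ≥ 2, with |A| = 5 giving ≥ 7.)

|A +̂ A| = 9


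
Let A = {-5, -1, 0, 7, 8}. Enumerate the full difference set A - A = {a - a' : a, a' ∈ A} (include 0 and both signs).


A - A = {a - a' : a, a' ∈ A}.
Compute a - a' for each ordered pair (a, a'):
a = -5: -5--5=0, -5--1=-4, -5-0=-5, -5-7=-12, -5-8=-13
a = -1: -1--5=4, -1--1=0, -1-0=-1, -1-7=-8, -1-8=-9
a = 0: 0--5=5, 0--1=1, 0-0=0, 0-7=-7, 0-8=-8
a = 7: 7--5=12, 7--1=8, 7-0=7, 7-7=0, 7-8=-1
a = 8: 8--5=13, 8--1=9, 8-0=8, 8-7=1, 8-8=0
Collecting distinct values (and noting 0 appears from a-a):
A - A = {-13, -12, -9, -8, -7, -5, -4, -1, 0, 1, 4, 5, 7, 8, 9, 12, 13}
|A - A| = 17

A - A = {-13, -12, -9, -8, -7, -5, -4, -1, 0, 1, 4, 5, 7, 8, 9, 12, 13}


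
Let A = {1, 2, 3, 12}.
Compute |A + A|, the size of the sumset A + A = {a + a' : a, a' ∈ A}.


A + A = {a + a' : a, a' ∈ A}; |A| = 4.
General bounds: 2|A| - 1 ≤ |A + A| ≤ |A|(|A|+1)/2, i.e. 7 ≤ |A + A| ≤ 10.
Lower bound 2|A|-1 is attained iff A is an arithmetic progression.
Enumerate sums a + a' for a ≤ a' (symmetric, so this suffices):
a = 1: 1+1=2, 1+2=3, 1+3=4, 1+12=13
a = 2: 2+2=4, 2+3=5, 2+12=14
a = 3: 3+3=6, 3+12=15
a = 12: 12+12=24
Distinct sums: {2, 3, 4, 5, 6, 13, 14, 15, 24}
|A + A| = 9

|A + A| = 9


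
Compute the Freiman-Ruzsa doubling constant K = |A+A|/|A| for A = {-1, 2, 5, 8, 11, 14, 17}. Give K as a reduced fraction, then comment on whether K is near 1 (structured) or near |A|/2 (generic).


|A| = 7.
Compute A + A by enumerating all 49 pairs.
A + A = {-2, 1, 4, 7, 10, 13, 16, 19, 22, 25, 28, 31, 34}, so |A + A| = 13.
K = |A + A| / |A| = 13/7 (already in lowest terms) ≈ 1.8571.
Reference: AP of size 7 gives K = 13/7 ≈ 1.8571; a fully generic set of size 7 gives K ≈ 4.0000.

|A| = 7, |A + A| = 13, K = 13/7.


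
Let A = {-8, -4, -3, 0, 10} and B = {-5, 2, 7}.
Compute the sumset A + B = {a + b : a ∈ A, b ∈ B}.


A + B = {a + b : a ∈ A, b ∈ B}.
Enumerate all |A|·|B| = 5·3 = 15 pairs (a, b) and collect distinct sums.
a = -8: -8+-5=-13, -8+2=-6, -8+7=-1
a = -4: -4+-5=-9, -4+2=-2, -4+7=3
a = -3: -3+-5=-8, -3+2=-1, -3+7=4
a = 0: 0+-5=-5, 0+2=2, 0+7=7
a = 10: 10+-5=5, 10+2=12, 10+7=17
Collecting distinct sums: A + B = {-13, -9, -8, -6, -5, -2, -1, 2, 3, 4, 5, 7, 12, 17}
|A + B| = 14

A + B = {-13, -9, -8, -6, -5, -2, -1, 2, 3, 4, 5, 7, 12, 17}


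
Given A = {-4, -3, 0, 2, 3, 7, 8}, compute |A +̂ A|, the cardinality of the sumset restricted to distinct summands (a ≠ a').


Restricted sumset: A +̂ A = {a + a' : a ∈ A, a' ∈ A, a ≠ a'}.
Equivalently, take A + A and drop any sum 2a that is achievable ONLY as a + a for a ∈ A (i.e. sums representable only with equal summands).
Enumerate pairs (a, a') with a < a' (symmetric, so each unordered pair gives one sum; this covers all a ≠ a'):
  -4 + -3 = -7
  -4 + 0 = -4
  -4 + 2 = -2
  -4 + 3 = -1
  -4 + 7 = 3
  -4 + 8 = 4
  -3 + 0 = -3
  -3 + 2 = -1
  -3 + 3 = 0
  -3 + 7 = 4
  -3 + 8 = 5
  0 + 2 = 2
  0 + 3 = 3
  0 + 7 = 7
  0 + 8 = 8
  2 + 3 = 5
  2 + 7 = 9
  2 + 8 = 10
  3 + 7 = 10
  3 + 8 = 11
  7 + 8 = 15
Collected distinct sums: {-7, -4, -3, -2, -1, 0, 2, 3, 4, 5, 7, 8, 9, 10, 11, 15}
|A +̂ A| = 16
(Reference bound: |A +̂ A| ≥ 2|A| - 3 for |A| ≥ 2, with |A| = 7 giving ≥ 11.)

|A +̂ A| = 16


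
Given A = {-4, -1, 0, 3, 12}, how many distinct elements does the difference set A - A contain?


A - A = {a - a' : a, a' ∈ A}; |A| = 5.
Bounds: 2|A|-1 ≤ |A - A| ≤ |A|² - |A| + 1, i.e. 9 ≤ |A - A| ≤ 21.
Note: 0 ∈ A - A always (from a - a). The set is symmetric: if d ∈ A - A then -d ∈ A - A.
Enumerate nonzero differences d = a - a' with a > a' (then include -d):
Positive differences: {1, 3, 4, 7, 9, 12, 13, 16}
Full difference set: {0} ∪ (positive diffs) ∪ (negative diffs).
|A - A| = 1 + 2·8 = 17 (matches direct enumeration: 17).

|A - A| = 17


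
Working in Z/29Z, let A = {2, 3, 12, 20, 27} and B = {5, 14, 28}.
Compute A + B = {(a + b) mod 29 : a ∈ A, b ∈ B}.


Work in Z/29Z: reduce every sum a + b modulo 29.
Enumerate all 15 pairs:
a = 2: 2+5=7, 2+14=16, 2+28=1
a = 3: 3+5=8, 3+14=17, 3+28=2
a = 12: 12+5=17, 12+14=26, 12+28=11
a = 20: 20+5=25, 20+14=5, 20+28=19
a = 27: 27+5=3, 27+14=12, 27+28=26
Distinct residues collected: {1, 2, 3, 5, 7, 8, 11, 12, 16, 17, 19, 25, 26}
|A + B| = 13 (out of 29 total residues).

A + B = {1, 2, 3, 5, 7, 8, 11, 12, 16, 17, 19, 25, 26}


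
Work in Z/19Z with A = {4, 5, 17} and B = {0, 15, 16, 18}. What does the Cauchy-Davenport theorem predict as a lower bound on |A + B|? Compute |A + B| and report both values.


Cauchy-Davenport: |A + B| ≥ min(p, |A| + |B| - 1) for A, B nonempty in Z/pZ.
|A| = 3, |B| = 4, p = 19.
CD lower bound = min(19, 3 + 4 - 1) = min(19, 6) = 6.
Compute A + B mod 19 directly:
a = 4: 4+0=4, 4+15=0, 4+16=1, 4+18=3
a = 5: 5+0=5, 5+15=1, 5+16=2, 5+18=4
a = 17: 17+0=17, 17+15=13, 17+16=14, 17+18=16
A + B = {0, 1, 2, 3, 4, 5, 13, 14, 16, 17}, so |A + B| = 10.
Verify: 10 ≥ 6? Yes ✓.

CD lower bound = 6, actual |A + B| = 10.


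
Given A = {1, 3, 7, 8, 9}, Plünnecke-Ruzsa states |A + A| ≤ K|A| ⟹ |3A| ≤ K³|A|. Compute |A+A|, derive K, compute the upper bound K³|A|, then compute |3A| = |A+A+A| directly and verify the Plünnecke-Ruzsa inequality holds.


|A| = 5.
Step 1: Compute A + A by enumerating all 25 pairs.
A + A = {2, 4, 6, 8, 9, 10, 11, 12, 14, 15, 16, 17, 18}, so |A + A| = 13.
Step 2: Doubling constant K = |A + A|/|A| = 13/5 = 13/5 ≈ 2.6000.
Step 3: Plünnecke-Ruzsa gives |3A| ≤ K³·|A| = (2.6000)³ · 5 ≈ 87.8800.
Step 4: Compute 3A = A + A + A directly by enumerating all triples (a,b,c) ∈ A³; |3A| = 22.
Step 5: Check 22 ≤ 87.8800? Yes ✓.

K = 13/5, Plünnecke-Ruzsa bound K³|A| ≈ 87.8800, |3A| = 22, inequality holds.


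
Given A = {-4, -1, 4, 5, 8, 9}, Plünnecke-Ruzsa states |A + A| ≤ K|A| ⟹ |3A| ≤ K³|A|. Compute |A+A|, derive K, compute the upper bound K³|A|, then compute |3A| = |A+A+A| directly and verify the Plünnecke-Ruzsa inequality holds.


|A| = 6.
Step 1: Compute A + A by enumerating all 36 pairs.
A + A = {-8, -5, -2, 0, 1, 3, 4, 5, 7, 8, 9, 10, 12, 13, 14, 16, 17, 18}, so |A + A| = 18.
Step 2: Doubling constant K = |A + A|/|A| = 18/6 = 18/6 ≈ 3.0000.
Step 3: Plünnecke-Ruzsa gives |3A| ≤ K³·|A| = (3.0000)³ · 6 ≈ 162.0000.
Step 4: Compute 3A = A + A + A directly by enumerating all triples (a,b,c) ∈ A³; |3A| = 34.
Step 5: Check 34 ≤ 162.0000? Yes ✓.

K = 18/6, Plünnecke-Ruzsa bound K³|A| ≈ 162.0000, |3A| = 34, inequality holds.


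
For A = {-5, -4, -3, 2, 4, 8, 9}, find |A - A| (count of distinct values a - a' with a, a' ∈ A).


A - A = {a - a' : a, a' ∈ A}; |A| = 7.
Bounds: 2|A|-1 ≤ |A - A| ≤ |A|² - |A| + 1, i.e. 13 ≤ |A - A| ≤ 43.
Note: 0 ∈ A - A always (from a - a). The set is symmetric: if d ∈ A - A then -d ∈ A - A.
Enumerate nonzero differences d = a - a' with a > a' (then include -d):
Positive differences: {1, 2, 4, 5, 6, 7, 8, 9, 11, 12, 13, 14}
Full difference set: {0} ∪ (positive diffs) ∪ (negative diffs).
|A - A| = 1 + 2·12 = 25 (matches direct enumeration: 25).

|A - A| = 25


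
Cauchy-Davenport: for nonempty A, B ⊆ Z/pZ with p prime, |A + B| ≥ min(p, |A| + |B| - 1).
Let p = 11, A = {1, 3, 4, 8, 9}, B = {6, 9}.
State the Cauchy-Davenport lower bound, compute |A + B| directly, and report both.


Cauchy-Davenport: |A + B| ≥ min(p, |A| + |B| - 1) for A, B nonempty in Z/pZ.
|A| = 5, |B| = 2, p = 11.
CD lower bound = min(11, 5 + 2 - 1) = min(11, 6) = 6.
Compute A + B mod 11 directly:
a = 1: 1+6=7, 1+9=10
a = 3: 3+6=9, 3+9=1
a = 4: 4+6=10, 4+9=2
a = 8: 8+6=3, 8+9=6
a = 9: 9+6=4, 9+9=7
A + B = {1, 2, 3, 4, 6, 7, 9, 10}, so |A + B| = 8.
Verify: 8 ≥ 6? Yes ✓.

CD lower bound = 6, actual |A + B| = 8.


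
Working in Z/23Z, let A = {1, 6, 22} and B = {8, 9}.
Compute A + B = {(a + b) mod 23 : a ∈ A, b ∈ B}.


Work in Z/23Z: reduce every sum a + b modulo 23.
Enumerate all 6 pairs:
a = 1: 1+8=9, 1+9=10
a = 6: 6+8=14, 6+9=15
a = 22: 22+8=7, 22+9=8
Distinct residues collected: {7, 8, 9, 10, 14, 15}
|A + B| = 6 (out of 23 total residues).

A + B = {7, 8, 9, 10, 14, 15}


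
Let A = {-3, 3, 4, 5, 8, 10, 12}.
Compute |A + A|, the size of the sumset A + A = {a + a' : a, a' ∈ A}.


A + A = {a + a' : a, a' ∈ A}; |A| = 7.
General bounds: 2|A| - 1 ≤ |A + A| ≤ |A|(|A|+1)/2, i.e. 13 ≤ |A + A| ≤ 28.
Lower bound 2|A|-1 is attained iff A is an arithmetic progression.
Enumerate sums a + a' for a ≤ a' (symmetric, so this suffices):
a = -3: -3+-3=-6, -3+3=0, -3+4=1, -3+5=2, -3+8=5, -3+10=7, -3+12=9
a = 3: 3+3=6, 3+4=7, 3+5=8, 3+8=11, 3+10=13, 3+12=15
a = 4: 4+4=8, 4+5=9, 4+8=12, 4+10=14, 4+12=16
a = 5: 5+5=10, 5+8=13, 5+10=15, 5+12=17
a = 8: 8+8=16, 8+10=18, 8+12=20
a = 10: 10+10=20, 10+12=22
a = 12: 12+12=24
Distinct sums: {-6, 0, 1, 2, 5, 6, 7, 8, 9, 10, 11, 12, 13, 14, 15, 16, 17, 18, 20, 22, 24}
|A + A| = 21

|A + A| = 21


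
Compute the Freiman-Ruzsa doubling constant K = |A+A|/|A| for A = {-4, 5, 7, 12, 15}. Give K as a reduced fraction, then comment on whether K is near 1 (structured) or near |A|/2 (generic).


|A| = 5.
Compute A + A by enumerating all 25 pairs.
A + A = {-8, 1, 3, 8, 10, 11, 12, 14, 17, 19, 20, 22, 24, 27, 30}, so |A + A| = 15.
K = |A + A| / |A| = 15/5 = 3/1 ≈ 3.0000.
Reference: AP of size 5 gives K = 9/5 ≈ 1.8000; a fully generic set of size 5 gives K ≈ 3.0000.

|A| = 5, |A + A| = 15, K = 15/5 = 3/1.


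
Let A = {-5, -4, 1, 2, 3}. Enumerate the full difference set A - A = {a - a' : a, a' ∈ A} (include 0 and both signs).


A - A = {a - a' : a, a' ∈ A}.
Compute a - a' for each ordered pair (a, a'):
a = -5: -5--5=0, -5--4=-1, -5-1=-6, -5-2=-7, -5-3=-8
a = -4: -4--5=1, -4--4=0, -4-1=-5, -4-2=-6, -4-3=-7
a = 1: 1--5=6, 1--4=5, 1-1=0, 1-2=-1, 1-3=-2
a = 2: 2--5=7, 2--4=6, 2-1=1, 2-2=0, 2-3=-1
a = 3: 3--5=8, 3--4=7, 3-1=2, 3-2=1, 3-3=0
Collecting distinct values (and noting 0 appears from a-a):
A - A = {-8, -7, -6, -5, -2, -1, 0, 1, 2, 5, 6, 7, 8}
|A - A| = 13

A - A = {-8, -7, -6, -5, -2, -1, 0, 1, 2, 5, 6, 7, 8}


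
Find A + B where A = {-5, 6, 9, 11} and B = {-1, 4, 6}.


A + B = {a + b : a ∈ A, b ∈ B}.
Enumerate all |A|·|B| = 4·3 = 12 pairs (a, b) and collect distinct sums.
a = -5: -5+-1=-6, -5+4=-1, -5+6=1
a = 6: 6+-1=5, 6+4=10, 6+6=12
a = 9: 9+-1=8, 9+4=13, 9+6=15
a = 11: 11+-1=10, 11+4=15, 11+6=17
Collecting distinct sums: A + B = {-6, -1, 1, 5, 8, 10, 12, 13, 15, 17}
|A + B| = 10

A + B = {-6, -1, 1, 5, 8, 10, 12, 13, 15, 17}


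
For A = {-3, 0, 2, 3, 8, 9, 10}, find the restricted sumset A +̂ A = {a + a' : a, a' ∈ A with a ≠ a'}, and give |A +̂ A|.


Restricted sumset: A +̂ A = {a + a' : a ∈ A, a' ∈ A, a ≠ a'}.
Equivalently, take A + A and drop any sum 2a that is achievable ONLY as a + a for a ∈ A (i.e. sums representable only with equal summands).
Enumerate pairs (a, a') with a < a' (symmetric, so each unordered pair gives one sum; this covers all a ≠ a'):
  -3 + 0 = -3
  -3 + 2 = -1
  -3 + 3 = 0
  -3 + 8 = 5
  -3 + 9 = 6
  -3 + 10 = 7
  0 + 2 = 2
  0 + 3 = 3
  0 + 8 = 8
  0 + 9 = 9
  0 + 10 = 10
  2 + 3 = 5
  2 + 8 = 10
  2 + 9 = 11
  2 + 10 = 12
  3 + 8 = 11
  3 + 9 = 12
  3 + 10 = 13
  8 + 9 = 17
  8 + 10 = 18
  9 + 10 = 19
Collected distinct sums: {-3, -1, 0, 2, 3, 5, 6, 7, 8, 9, 10, 11, 12, 13, 17, 18, 19}
|A +̂ A| = 17
(Reference bound: |A +̂ A| ≥ 2|A| - 3 for |A| ≥ 2, with |A| = 7 giving ≥ 11.)

|A +̂ A| = 17


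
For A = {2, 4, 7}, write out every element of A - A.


A - A = {a - a' : a, a' ∈ A}.
Compute a - a' for each ordered pair (a, a'):
a = 2: 2-2=0, 2-4=-2, 2-7=-5
a = 4: 4-2=2, 4-4=0, 4-7=-3
a = 7: 7-2=5, 7-4=3, 7-7=0
Collecting distinct values (and noting 0 appears from a-a):
A - A = {-5, -3, -2, 0, 2, 3, 5}
|A - A| = 7

A - A = {-5, -3, -2, 0, 2, 3, 5}


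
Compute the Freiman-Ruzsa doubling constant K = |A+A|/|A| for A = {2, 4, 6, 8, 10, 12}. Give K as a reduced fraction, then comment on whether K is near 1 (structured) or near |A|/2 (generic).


|A| = 6.
Compute A + A by enumerating all 36 pairs.
A + A = {4, 6, 8, 10, 12, 14, 16, 18, 20, 22, 24}, so |A + A| = 11.
K = |A + A| / |A| = 11/6 (already in lowest terms) ≈ 1.8333.
Reference: AP of size 6 gives K = 11/6 ≈ 1.8333; a fully generic set of size 6 gives K ≈ 3.5000.

|A| = 6, |A + A| = 11, K = 11/6.


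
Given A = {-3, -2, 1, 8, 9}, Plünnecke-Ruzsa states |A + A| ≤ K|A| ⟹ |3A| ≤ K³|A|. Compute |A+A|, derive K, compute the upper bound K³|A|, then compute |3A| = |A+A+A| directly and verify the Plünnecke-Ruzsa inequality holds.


|A| = 5.
Step 1: Compute A + A by enumerating all 25 pairs.
A + A = {-6, -5, -4, -2, -1, 2, 5, 6, 7, 9, 10, 16, 17, 18}, so |A + A| = 14.
Step 2: Doubling constant K = |A + A|/|A| = 14/5 = 14/5 ≈ 2.8000.
Step 3: Plünnecke-Ruzsa gives |3A| ≤ K³·|A| = (2.8000)³ · 5 ≈ 109.7600.
Step 4: Compute 3A = A + A + A directly by enumerating all triples (a,b,c) ∈ A³; |3A| = 29.
Step 5: Check 29 ≤ 109.7600? Yes ✓.

K = 14/5, Plünnecke-Ruzsa bound K³|A| ≈ 109.7600, |3A| = 29, inequality holds.


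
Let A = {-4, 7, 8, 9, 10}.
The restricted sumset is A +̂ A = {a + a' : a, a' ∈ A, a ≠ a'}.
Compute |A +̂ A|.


Restricted sumset: A +̂ A = {a + a' : a ∈ A, a' ∈ A, a ≠ a'}.
Equivalently, take A + A and drop any sum 2a that is achievable ONLY as a + a for a ∈ A (i.e. sums representable only with equal summands).
Enumerate pairs (a, a') with a < a' (symmetric, so each unordered pair gives one sum; this covers all a ≠ a'):
  -4 + 7 = 3
  -4 + 8 = 4
  -4 + 9 = 5
  -4 + 10 = 6
  7 + 8 = 15
  7 + 9 = 16
  7 + 10 = 17
  8 + 9 = 17
  8 + 10 = 18
  9 + 10 = 19
Collected distinct sums: {3, 4, 5, 6, 15, 16, 17, 18, 19}
|A +̂ A| = 9
(Reference bound: |A +̂ A| ≥ 2|A| - 3 for |A| ≥ 2, with |A| = 5 giving ≥ 7.)

|A +̂ A| = 9


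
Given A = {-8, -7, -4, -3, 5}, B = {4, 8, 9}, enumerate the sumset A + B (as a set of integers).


A + B = {a + b : a ∈ A, b ∈ B}.
Enumerate all |A|·|B| = 5·3 = 15 pairs (a, b) and collect distinct sums.
a = -8: -8+4=-4, -8+8=0, -8+9=1
a = -7: -7+4=-3, -7+8=1, -7+9=2
a = -4: -4+4=0, -4+8=4, -4+9=5
a = -3: -3+4=1, -3+8=5, -3+9=6
a = 5: 5+4=9, 5+8=13, 5+9=14
Collecting distinct sums: A + B = {-4, -3, 0, 1, 2, 4, 5, 6, 9, 13, 14}
|A + B| = 11

A + B = {-4, -3, 0, 1, 2, 4, 5, 6, 9, 13, 14}


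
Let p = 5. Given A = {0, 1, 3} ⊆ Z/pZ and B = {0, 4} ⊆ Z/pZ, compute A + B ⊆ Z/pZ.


Work in Z/5Z: reduce every sum a + b modulo 5.
Enumerate all 6 pairs:
a = 0: 0+0=0, 0+4=4
a = 1: 1+0=1, 1+4=0
a = 3: 3+0=3, 3+4=2
Distinct residues collected: {0, 1, 2, 3, 4}
|A + B| = 5 (out of 5 total residues).

A + B = {0, 1, 2, 3, 4}


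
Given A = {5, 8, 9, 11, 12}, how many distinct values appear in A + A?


A + A = {a + a' : a, a' ∈ A}; |A| = 5.
General bounds: 2|A| - 1 ≤ |A + A| ≤ |A|(|A|+1)/2, i.e. 9 ≤ |A + A| ≤ 15.
Lower bound 2|A|-1 is attained iff A is an arithmetic progression.
Enumerate sums a + a' for a ≤ a' (symmetric, so this suffices):
a = 5: 5+5=10, 5+8=13, 5+9=14, 5+11=16, 5+12=17
a = 8: 8+8=16, 8+9=17, 8+11=19, 8+12=20
a = 9: 9+9=18, 9+11=20, 9+12=21
a = 11: 11+11=22, 11+12=23
a = 12: 12+12=24
Distinct sums: {10, 13, 14, 16, 17, 18, 19, 20, 21, 22, 23, 24}
|A + A| = 12

|A + A| = 12


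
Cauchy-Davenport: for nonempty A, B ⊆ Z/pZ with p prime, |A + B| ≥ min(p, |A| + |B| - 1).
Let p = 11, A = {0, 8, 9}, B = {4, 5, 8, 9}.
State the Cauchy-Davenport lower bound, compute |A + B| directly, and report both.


Cauchy-Davenport: |A + B| ≥ min(p, |A| + |B| - 1) for A, B nonempty in Z/pZ.
|A| = 3, |B| = 4, p = 11.
CD lower bound = min(11, 3 + 4 - 1) = min(11, 6) = 6.
Compute A + B mod 11 directly:
a = 0: 0+4=4, 0+5=5, 0+8=8, 0+9=9
a = 8: 8+4=1, 8+5=2, 8+8=5, 8+9=6
a = 9: 9+4=2, 9+5=3, 9+8=6, 9+9=7
A + B = {1, 2, 3, 4, 5, 6, 7, 8, 9}, so |A + B| = 9.
Verify: 9 ≥ 6? Yes ✓.

CD lower bound = 6, actual |A + B| = 9.


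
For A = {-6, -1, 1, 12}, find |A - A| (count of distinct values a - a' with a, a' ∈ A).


A - A = {a - a' : a, a' ∈ A}; |A| = 4.
Bounds: 2|A|-1 ≤ |A - A| ≤ |A|² - |A| + 1, i.e. 7 ≤ |A - A| ≤ 13.
Note: 0 ∈ A - A always (from a - a). The set is symmetric: if d ∈ A - A then -d ∈ A - A.
Enumerate nonzero differences d = a - a' with a > a' (then include -d):
Positive differences: {2, 5, 7, 11, 13, 18}
Full difference set: {0} ∪ (positive diffs) ∪ (negative diffs).
|A - A| = 1 + 2·6 = 13 (matches direct enumeration: 13).

|A - A| = 13


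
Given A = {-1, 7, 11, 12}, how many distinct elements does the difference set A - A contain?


A - A = {a - a' : a, a' ∈ A}; |A| = 4.
Bounds: 2|A|-1 ≤ |A - A| ≤ |A|² - |A| + 1, i.e. 7 ≤ |A - A| ≤ 13.
Note: 0 ∈ A - A always (from a - a). The set is symmetric: if d ∈ A - A then -d ∈ A - A.
Enumerate nonzero differences d = a - a' with a > a' (then include -d):
Positive differences: {1, 4, 5, 8, 12, 13}
Full difference set: {0} ∪ (positive diffs) ∪ (negative diffs).
|A - A| = 1 + 2·6 = 13 (matches direct enumeration: 13).

|A - A| = 13


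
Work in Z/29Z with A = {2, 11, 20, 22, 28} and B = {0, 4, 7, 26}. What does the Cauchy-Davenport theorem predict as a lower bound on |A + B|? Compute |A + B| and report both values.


Cauchy-Davenport: |A + B| ≥ min(p, |A| + |B| - 1) for A, B nonempty in Z/pZ.
|A| = 5, |B| = 4, p = 29.
CD lower bound = min(29, 5 + 4 - 1) = min(29, 8) = 8.
Compute A + B mod 29 directly:
a = 2: 2+0=2, 2+4=6, 2+7=9, 2+26=28
a = 11: 11+0=11, 11+4=15, 11+7=18, 11+26=8
a = 20: 20+0=20, 20+4=24, 20+7=27, 20+26=17
a = 22: 22+0=22, 22+4=26, 22+7=0, 22+26=19
a = 28: 28+0=28, 28+4=3, 28+7=6, 28+26=25
A + B = {0, 2, 3, 6, 8, 9, 11, 15, 17, 18, 19, 20, 22, 24, 25, 26, 27, 28}, so |A + B| = 18.
Verify: 18 ≥ 8? Yes ✓.

CD lower bound = 8, actual |A + B| = 18.


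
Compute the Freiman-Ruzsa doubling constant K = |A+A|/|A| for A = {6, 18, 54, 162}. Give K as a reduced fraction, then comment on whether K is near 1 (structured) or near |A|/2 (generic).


|A| = 4.
Compute A + A by enumerating all 16 pairs.
A + A = {12, 24, 36, 60, 72, 108, 168, 180, 216, 324}, so |A + A| = 10.
K = |A + A| / |A| = 10/4 = 5/2 ≈ 2.5000.
Reference: AP of size 4 gives K = 7/4 ≈ 1.7500; a fully generic set of size 4 gives K ≈ 2.5000.

|A| = 4, |A + A| = 10, K = 10/4 = 5/2.


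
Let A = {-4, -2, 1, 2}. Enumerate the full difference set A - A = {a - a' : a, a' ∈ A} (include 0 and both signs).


A - A = {a - a' : a, a' ∈ A}.
Compute a - a' for each ordered pair (a, a'):
a = -4: -4--4=0, -4--2=-2, -4-1=-5, -4-2=-6
a = -2: -2--4=2, -2--2=0, -2-1=-3, -2-2=-4
a = 1: 1--4=5, 1--2=3, 1-1=0, 1-2=-1
a = 2: 2--4=6, 2--2=4, 2-1=1, 2-2=0
Collecting distinct values (and noting 0 appears from a-a):
A - A = {-6, -5, -4, -3, -2, -1, 0, 1, 2, 3, 4, 5, 6}
|A - A| = 13

A - A = {-6, -5, -4, -3, -2, -1, 0, 1, 2, 3, 4, 5, 6}


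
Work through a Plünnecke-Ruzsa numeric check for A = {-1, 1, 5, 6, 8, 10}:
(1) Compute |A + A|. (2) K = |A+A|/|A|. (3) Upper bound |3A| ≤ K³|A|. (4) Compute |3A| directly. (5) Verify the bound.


|A| = 6.
Step 1: Compute A + A by enumerating all 36 pairs.
A + A = {-2, 0, 2, 4, 5, 6, 7, 9, 10, 11, 12, 13, 14, 15, 16, 18, 20}, so |A + A| = 17.
Step 2: Doubling constant K = |A + A|/|A| = 17/6 = 17/6 ≈ 2.8333.
Step 3: Plünnecke-Ruzsa gives |3A| ≤ K³·|A| = (2.8333)³ · 6 ≈ 136.4722.
Step 4: Compute 3A = A + A + A directly by enumerating all triples (a,b,c) ∈ A³; |3A| = 29.
Step 5: Check 29 ≤ 136.4722? Yes ✓.

K = 17/6, Plünnecke-Ruzsa bound K³|A| ≈ 136.4722, |3A| = 29, inequality holds.


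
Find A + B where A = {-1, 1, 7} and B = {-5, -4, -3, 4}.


A + B = {a + b : a ∈ A, b ∈ B}.
Enumerate all |A|·|B| = 3·4 = 12 pairs (a, b) and collect distinct sums.
a = -1: -1+-5=-6, -1+-4=-5, -1+-3=-4, -1+4=3
a = 1: 1+-5=-4, 1+-4=-3, 1+-3=-2, 1+4=5
a = 7: 7+-5=2, 7+-4=3, 7+-3=4, 7+4=11
Collecting distinct sums: A + B = {-6, -5, -4, -3, -2, 2, 3, 4, 5, 11}
|A + B| = 10

A + B = {-6, -5, -4, -3, -2, 2, 3, 4, 5, 11}


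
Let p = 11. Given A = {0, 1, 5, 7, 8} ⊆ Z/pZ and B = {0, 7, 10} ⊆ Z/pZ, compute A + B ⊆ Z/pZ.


Work in Z/11Z: reduce every sum a + b modulo 11.
Enumerate all 15 pairs:
a = 0: 0+0=0, 0+7=7, 0+10=10
a = 1: 1+0=1, 1+7=8, 1+10=0
a = 5: 5+0=5, 5+7=1, 5+10=4
a = 7: 7+0=7, 7+7=3, 7+10=6
a = 8: 8+0=8, 8+7=4, 8+10=7
Distinct residues collected: {0, 1, 3, 4, 5, 6, 7, 8, 10}
|A + B| = 9 (out of 11 total residues).

A + B = {0, 1, 3, 4, 5, 6, 7, 8, 10}


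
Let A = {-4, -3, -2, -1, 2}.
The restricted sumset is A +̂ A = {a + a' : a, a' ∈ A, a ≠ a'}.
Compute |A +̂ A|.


Restricted sumset: A +̂ A = {a + a' : a ∈ A, a' ∈ A, a ≠ a'}.
Equivalently, take A + A and drop any sum 2a that is achievable ONLY as a + a for a ∈ A (i.e. sums representable only with equal summands).
Enumerate pairs (a, a') with a < a' (symmetric, so each unordered pair gives one sum; this covers all a ≠ a'):
  -4 + -3 = -7
  -4 + -2 = -6
  -4 + -1 = -5
  -4 + 2 = -2
  -3 + -2 = -5
  -3 + -1 = -4
  -3 + 2 = -1
  -2 + -1 = -3
  -2 + 2 = 0
  -1 + 2 = 1
Collected distinct sums: {-7, -6, -5, -4, -3, -2, -1, 0, 1}
|A +̂ A| = 9
(Reference bound: |A +̂ A| ≥ 2|A| - 3 for |A| ≥ 2, with |A| = 5 giving ≥ 7.)

|A +̂ A| = 9


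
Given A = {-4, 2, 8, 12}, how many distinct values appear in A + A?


A + A = {a + a' : a, a' ∈ A}; |A| = 4.
General bounds: 2|A| - 1 ≤ |A + A| ≤ |A|(|A|+1)/2, i.e. 7 ≤ |A + A| ≤ 10.
Lower bound 2|A|-1 is attained iff A is an arithmetic progression.
Enumerate sums a + a' for a ≤ a' (symmetric, so this suffices):
a = -4: -4+-4=-8, -4+2=-2, -4+8=4, -4+12=8
a = 2: 2+2=4, 2+8=10, 2+12=14
a = 8: 8+8=16, 8+12=20
a = 12: 12+12=24
Distinct sums: {-8, -2, 4, 8, 10, 14, 16, 20, 24}
|A + A| = 9

|A + A| = 9


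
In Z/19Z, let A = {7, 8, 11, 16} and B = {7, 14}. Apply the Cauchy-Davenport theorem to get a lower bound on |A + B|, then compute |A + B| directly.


Cauchy-Davenport: |A + B| ≥ min(p, |A| + |B| - 1) for A, B nonempty in Z/pZ.
|A| = 4, |B| = 2, p = 19.
CD lower bound = min(19, 4 + 2 - 1) = min(19, 5) = 5.
Compute A + B mod 19 directly:
a = 7: 7+7=14, 7+14=2
a = 8: 8+7=15, 8+14=3
a = 11: 11+7=18, 11+14=6
a = 16: 16+7=4, 16+14=11
A + B = {2, 3, 4, 6, 11, 14, 15, 18}, so |A + B| = 8.
Verify: 8 ≥ 5? Yes ✓.

CD lower bound = 5, actual |A + B| = 8.


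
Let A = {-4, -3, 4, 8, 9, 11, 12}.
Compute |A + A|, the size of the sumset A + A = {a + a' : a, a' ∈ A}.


A + A = {a + a' : a, a' ∈ A}; |A| = 7.
General bounds: 2|A| - 1 ≤ |A + A| ≤ |A|(|A|+1)/2, i.e. 13 ≤ |A + A| ≤ 28.
Lower bound 2|A|-1 is attained iff A is an arithmetic progression.
Enumerate sums a + a' for a ≤ a' (symmetric, so this suffices):
a = -4: -4+-4=-8, -4+-3=-7, -4+4=0, -4+8=4, -4+9=5, -4+11=7, -4+12=8
a = -3: -3+-3=-6, -3+4=1, -3+8=5, -3+9=6, -3+11=8, -3+12=9
a = 4: 4+4=8, 4+8=12, 4+9=13, 4+11=15, 4+12=16
a = 8: 8+8=16, 8+9=17, 8+11=19, 8+12=20
a = 9: 9+9=18, 9+11=20, 9+12=21
a = 11: 11+11=22, 11+12=23
a = 12: 12+12=24
Distinct sums: {-8, -7, -6, 0, 1, 4, 5, 6, 7, 8, 9, 12, 13, 15, 16, 17, 18, 19, 20, 21, 22, 23, 24}
|A + A| = 23

|A + A| = 23


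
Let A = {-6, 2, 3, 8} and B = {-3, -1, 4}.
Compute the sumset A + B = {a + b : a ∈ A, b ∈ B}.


A + B = {a + b : a ∈ A, b ∈ B}.
Enumerate all |A|·|B| = 4·3 = 12 pairs (a, b) and collect distinct sums.
a = -6: -6+-3=-9, -6+-1=-7, -6+4=-2
a = 2: 2+-3=-1, 2+-1=1, 2+4=6
a = 3: 3+-3=0, 3+-1=2, 3+4=7
a = 8: 8+-3=5, 8+-1=7, 8+4=12
Collecting distinct sums: A + B = {-9, -7, -2, -1, 0, 1, 2, 5, 6, 7, 12}
|A + B| = 11

A + B = {-9, -7, -2, -1, 0, 1, 2, 5, 6, 7, 12}


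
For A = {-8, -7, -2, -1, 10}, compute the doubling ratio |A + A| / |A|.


|A| = 5.
Compute A + A by enumerating all 25 pairs.
A + A = {-16, -15, -14, -10, -9, -8, -4, -3, -2, 2, 3, 8, 9, 20}, so |A + A| = 14.
K = |A + A| / |A| = 14/5 (already in lowest terms) ≈ 2.8000.
Reference: AP of size 5 gives K = 9/5 ≈ 1.8000; a fully generic set of size 5 gives K ≈ 3.0000.

|A| = 5, |A + A| = 14, K = 14/5.


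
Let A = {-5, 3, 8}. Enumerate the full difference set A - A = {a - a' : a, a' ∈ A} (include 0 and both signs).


A - A = {a - a' : a, a' ∈ A}.
Compute a - a' for each ordered pair (a, a'):
a = -5: -5--5=0, -5-3=-8, -5-8=-13
a = 3: 3--5=8, 3-3=0, 3-8=-5
a = 8: 8--5=13, 8-3=5, 8-8=0
Collecting distinct values (and noting 0 appears from a-a):
A - A = {-13, -8, -5, 0, 5, 8, 13}
|A - A| = 7

A - A = {-13, -8, -5, 0, 5, 8, 13}


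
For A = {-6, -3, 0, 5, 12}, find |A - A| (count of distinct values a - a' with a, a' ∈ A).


A - A = {a - a' : a, a' ∈ A}; |A| = 5.
Bounds: 2|A|-1 ≤ |A - A| ≤ |A|² - |A| + 1, i.e. 9 ≤ |A - A| ≤ 21.
Note: 0 ∈ A - A always (from a - a). The set is symmetric: if d ∈ A - A then -d ∈ A - A.
Enumerate nonzero differences d = a - a' with a > a' (then include -d):
Positive differences: {3, 5, 6, 7, 8, 11, 12, 15, 18}
Full difference set: {0} ∪ (positive diffs) ∪ (negative diffs).
|A - A| = 1 + 2·9 = 19 (matches direct enumeration: 19).

|A - A| = 19


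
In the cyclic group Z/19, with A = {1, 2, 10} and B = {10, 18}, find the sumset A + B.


Work in Z/19Z: reduce every sum a + b modulo 19.
Enumerate all 6 pairs:
a = 1: 1+10=11, 1+18=0
a = 2: 2+10=12, 2+18=1
a = 10: 10+10=1, 10+18=9
Distinct residues collected: {0, 1, 9, 11, 12}
|A + B| = 5 (out of 19 total residues).

A + B = {0, 1, 9, 11, 12}


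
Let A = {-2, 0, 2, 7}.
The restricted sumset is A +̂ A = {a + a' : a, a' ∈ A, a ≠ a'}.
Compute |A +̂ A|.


Restricted sumset: A +̂ A = {a + a' : a ∈ A, a' ∈ A, a ≠ a'}.
Equivalently, take A + A and drop any sum 2a that is achievable ONLY as a + a for a ∈ A (i.e. sums representable only with equal summands).
Enumerate pairs (a, a') with a < a' (symmetric, so each unordered pair gives one sum; this covers all a ≠ a'):
  -2 + 0 = -2
  -2 + 2 = 0
  -2 + 7 = 5
  0 + 2 = 2
  0 + 7 = 7
  2 + 7 = 9
Collected distinct sums: {-2, 0, 2, 5, 7, 9}
|A +̂ A| = 6
(Reference bound: |A +̂ A| ≥ 2|A| - 3 for |A| ≥ 2, with |A| = 4 giving ≥ 5.)

|A +̂ A| = 6


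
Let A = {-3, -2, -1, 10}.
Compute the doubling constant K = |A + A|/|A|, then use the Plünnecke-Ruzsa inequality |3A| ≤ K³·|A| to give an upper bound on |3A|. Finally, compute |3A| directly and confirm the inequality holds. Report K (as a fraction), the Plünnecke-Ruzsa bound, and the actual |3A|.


|A| = 4.
Step 1: Compute A + A by enumerating all 16 pairs.
A + A = {-6, -5, -4, -3, -2, 7, 8, 9, 20}, so |A + A| = 9.
Step 2: Doubling constant K = |A + A|/|A| = 9/4 = 9/4 ≈ 2.2500.
Step 3: Plünnecke-Ruzsa gives |3A| ≤ K³·|A| = (2.2500)³ · 4 ≈ 45.5625.
Step 4: Compute 3A = A + A + A directly by enumerating all triples (a,b,c) ∈ A³; |3A| = 16.
Step 5: Check 16 ≤ 45.5625? Yes ✓.

K = 9/4, Plünnecke-Ruzsa bound K³|A| ≈ 45.5625, |3A| = 16, inequality holds.


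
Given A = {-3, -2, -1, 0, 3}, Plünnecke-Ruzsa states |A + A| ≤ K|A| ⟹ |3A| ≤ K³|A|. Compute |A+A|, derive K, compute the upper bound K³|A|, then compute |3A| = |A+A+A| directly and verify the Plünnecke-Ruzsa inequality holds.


|A| = 5.
Step 1: Compute A + A by enumerating all 25 pairs.
A + A = {-6, -5, -4, -3, -2, -1, 0, 1, 2, 3, 6}, so |A + A| = 11.
Step 2: Doubling constant K = |A + A|/|A| = 11/5 = 11/5 ≈ 2.2000.
Step 3: Plünnecke-Ruzsa gives |3A| ≤ K³·|A| = (2.2000)³ · 5 ≈ 53.2400.
Step 4: Compute 3A = A + A + A directly by enumerating all triples (a,b,c) ∈ A³; |3A| = 17.
Step 5: Check 17 ≤ 53.2400? Yes ✓.

K = 11/5, Plünnecke-Ruzsa bound K³|A| ≈ 53.2400, |3A| = 17, inequality holds.


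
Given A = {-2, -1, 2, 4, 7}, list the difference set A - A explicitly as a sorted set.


A - A = {a - a' : a, a' ∈ A}.
Compute a - a' for each ordered pair (a, a'):
a = -2: -2--2=0, -2--1=-1, -2-2=-4, -2-4=-6, -2-7=-9
a = -1: -1--2=1, -1--1=0, -1-2=-3, -1-4=-5, -1-7=-8
a = 2: 2--2=4, 2--1=3, 2-2=0, 2-4=-2, 2-7=-5
a = 4: 4--2=6, 4--1=5, 4-2=2, 4-4=0, 4-7=-3
a = 7: 7--2=9, 7--1=8, 7-2=5, 7-4=3, 7-7=0
Collecting distinct values (and noting 0 appears from a-a):
A - A = {-9, -8, -6, -5, -4, -3, -2, -1, 0, 1, 2, 3, 4, 5, 6, 8, 9}
|A - A| = 17

A - A = {-9, -8, -6, -5, -4, -3, -2, -1, 0, 1, 2, 3, 4, 5, 6, 8, 9}


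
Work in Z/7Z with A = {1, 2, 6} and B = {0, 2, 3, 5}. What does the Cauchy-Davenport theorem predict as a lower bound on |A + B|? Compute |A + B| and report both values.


Cauchy-Davenport: |A + B| ≥ min(p, |A| + |B| - 1) for A, B nonempty in Z/pZ.
|A| = 3, |B| = 4, p = 7.
CD lower bound = min(7, 3 + 4 - 1) = min(7, 6) = 6.
Compute A + B mod 7 directly:
a = 1: 1+0=1, 1+2=3, 1+3=4, 1+5=6
a = 2: 2+0=2, 2+2=4, 2+3=5, 2+5=0
a = 6: 6+0=6, 6+2=1, 6+3=2, 6+5=4
A + B = {0, 1, 2, 3, 4, 5, 6}, so |A + B| = 7.
Verify: 7 ≥ 6? Yes ✓.

CD lower bound = 6, actual |A + B| = 7.


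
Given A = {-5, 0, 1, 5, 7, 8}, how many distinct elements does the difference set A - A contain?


A - A = {a - a' : a, a' ∈ A}; |A| = 6.
Bounds: 2|A|-1 ≤ |A - A| ≤ |A|² - |A| + 1, i.e. 11 ≤ |A - A| ≤ 31.
Note: 0 ∈ A - A always (from a - a). The set is symmetric: if d ∈ A - A then -d ∈ A - A.
Enumerate nonzero differences d = a - a' with a > a' (then include -d):
Positive differences: {1, 2, 3, 4, 5, 6, 7, 8, 10, 12, 13}
Full difference set: {0} ∪ (positive diffs) ∪ (negative diffs).
|A - A| = 1 + 2·11 = 23 (matches direct enumeration: 23).

|A - A| = 23


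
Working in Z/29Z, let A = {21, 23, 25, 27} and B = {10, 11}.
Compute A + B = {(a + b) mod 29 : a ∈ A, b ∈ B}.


Work in Z/29Z: reduce every sum a + b modulo 29.
Enumerate all 8 pairs:
a = 21: 21+10=2, 21+11=3
a = 23: 23+10=4, 23+11=5
a = 25: 25+10=6, 25+11=7
a = 27: 27+10=8, 27+11=9
Distinct residues collected: {2, 3, 4, 5, 6, 7, 8, 9}
|A + B| = 8 (out of 29 total residues).

A + B = {2, 3, 4, 5, 6, 7, 8, 9}


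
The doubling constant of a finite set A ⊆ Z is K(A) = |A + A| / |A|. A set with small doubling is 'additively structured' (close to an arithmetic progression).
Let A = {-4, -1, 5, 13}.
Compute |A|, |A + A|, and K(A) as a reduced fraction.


|A| = 4.
Compute A + A by enumerating all 16 pairs.
A + A = {-8, -5, -2, 1, 4, 9, 10, 12, 18, 26}, so |A + A| = 10.
K = |A + A| / |A| = 10/4 = 5/2 ≈ 2.5000.
Reference: AP of size 4 gives K = 7/4 ≈ 1.7500; a fully generic set of size 4 gives K ≈ 2.5000.

|A| = 4, |A + A| = 10, K = 10/4 = 5/2.


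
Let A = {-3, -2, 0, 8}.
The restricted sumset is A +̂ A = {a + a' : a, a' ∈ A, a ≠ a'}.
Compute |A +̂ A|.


Restricted sumset: A +̂ A = {a + a' : a ∈ A, a' ∈ A, a ≠ a'}.
Equivalently, take A + A and drop any sum 2a that is achievable ONLY as a + a for a ∈ A (i.e. sums representable only with equal summands).
Enumerate pairs (a, a') with a < a' (symmetric, so each unordered pair gives one sum; this covers all a ≠ a'):
  -3 + -2 = -5
  -3 + 0 = -3
  -3 + 8 = 5
  -2 + 0 = -2
  -2 + 8 = 6
  0 + 8 = 8
Collected distinct sums: {-5, -3, -2, 5, 6, 8}
|A +̂ A| = 6
(Reference bound: |A +̂ A| ≥ 2|A| - 3 for |A| ≥ 2, with |A| = 4 giving ≥ 5.)

|A +̂ A| = 6


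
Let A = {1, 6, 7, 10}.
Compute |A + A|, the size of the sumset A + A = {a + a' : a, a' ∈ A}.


A + A = {a + a' : a, a' ∈ A}; |A| = 4.
General bounds: 2|A| - 1 ≤ |A + A| ≤ |A|(|A|+1)/2, i.e. 7 ≤ |A + A| ≤ 10.
Lower bound 2|A|-1 is attained iff A is an arithmetic progression.
Enumerate sums a + a' for a ≤ a' (symmetric, so this suffices):
a = 1: 1+1=2, 1+6=7, 1+7=8, 1+10=11
a = 6: 6+6=12, 6+7=13, 6+10=16
a = 7: 7+7=14, 7+10=17
a = 10: 10+10=20
Distinct sums: {2, 7, 8, 11, 12, 13, 14, 16, 17, 20}
|A + A| = 10

|A + A| = 10


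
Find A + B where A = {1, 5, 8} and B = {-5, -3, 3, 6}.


A + B = {a + b : a ∈ A, b ∈ B}.
Enumerate all |A|·|B| = 3·4 = 12 pairs (a, b) and collect distinct sums.
a = 1: 1+-5=-4, 1+-3=-2, 1+3=4, 1+6=7
a = 5: 5+-5=0, 5+-3=2, 5+3=8, 5+6=11
a = 8: 8+-5=3, 8+-3=5, 8+3=11, 8+6=14
Collecting distinct sums: A + B = {-4, -2, 0, 2, 3, 4, 5, 7, 8, 11, 14}
|A + B| = 11

A + B = {-4, -2, 0, 2, 3, 4, 5, 7, 8, 11, 14}


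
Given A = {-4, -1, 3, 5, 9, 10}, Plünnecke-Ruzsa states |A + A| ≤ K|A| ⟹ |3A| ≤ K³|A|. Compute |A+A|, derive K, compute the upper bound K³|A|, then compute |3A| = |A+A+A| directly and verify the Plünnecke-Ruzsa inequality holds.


|A| = 6.
Step 1: Compute A + A by enumerating all 36 pairs.
A + A = {-8, -5, -2, -1, 1, 2, 4, 5, 6, 8, 9, 10, 12, 13, 14, 15, 18, 19, 20}, so |A + A| = 19.
Step 2: Doubling constant K = |A + A|/|A| = 19/6 = 19/6 ≈ 3.1667.
Step 3: Plünnecke-Ruzsa gives |3A| ≤ K³·|A| = (3.1667)³ · 6 ≈ 190.5278.
Step 4: Compute 3A = A + A + A directly by enumerating all triples (a,b,c) ∈ A³; |3A| = 36.
Step 5: Check 36 ≤ 190.5278? Yes ✓.

K = 19/6, Plünnecke-Ruzsa bound K³|A| ≈ 190.5278, |3A| = 36, inequality holds.


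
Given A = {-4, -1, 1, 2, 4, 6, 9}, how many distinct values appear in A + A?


A + A = {a + a' : a, a' ∈ A}; |A| = 7.
General bounds: 2|A| - 1 ≤ |A + A| ≤ |A|(|A|+1)/2, i.e. 13 ≤ |A + A| ≤ 28.
Lower bound 2|A|-1 is attained iff A is an arithmetic progression.
Enumerate sums a + a' for a ≤ a' (symmetric, so this suffices):
a = -4: -4+-4=-8, -4+-1=-5, -4+1=-3, -4+2=-2, -4+4=0, -4+6=2, -4+9=5
a = -1: -1+-1=-2, -1+1=0, -1+2=1, -1+4=3, -1+6=5, -1+9=8
a = 1: 1+1=2, 1+2=3, 1+4=5, 1+6=7, 1+9=10
a = 2: 2+2=4, 2+4=6, 2+6=8, 2+9=11
a = 4: 4+4=8, 4+6=10, 4+9=13
a = 6: 6+6=12, 6+9=15
a = 9: 9+9=18
Distinct sums: {-8, -5, -3, -2, 0, 1, 2, 3, 4, 5, 6, 7, 8, 10, 11, 12, 13, 15, 18}
|A + A| = 19

|A + A| = 19


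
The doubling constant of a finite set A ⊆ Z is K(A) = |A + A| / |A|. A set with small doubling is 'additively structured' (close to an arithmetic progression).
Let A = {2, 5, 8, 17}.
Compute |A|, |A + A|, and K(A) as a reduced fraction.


|A| = 4.
Compute A + A by enumerating all 16 pairs.
A + A = {4, 7, 10, 13, 16, 19, 22, 25, 34}, so |A + A| = 9.
K = |A + A| / |A| = 9/4 (already in lowest terms) ≈ 2.2500.
Reference: AP of size 4 gives K = 7/4 ≈ 1.7500; a fully generic set of size 4 gives K ≈ 2.5000.

|A| = 4, |A + A| = 9, K = 9/4.


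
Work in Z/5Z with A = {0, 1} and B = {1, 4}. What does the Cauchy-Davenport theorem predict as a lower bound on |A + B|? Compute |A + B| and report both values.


Cauchy-Davenport: |A + B| ≥ min(p, |A| + |B| - 1) for A, B nonempty in Z/pZ.
|A| = 2, |B| = 2, p = 5.
CD lower bound = min(5, 2 + 2 - 1) = min(5, 3) = 3.
Compute A + B mod 5 directly:
a = 0: 0+1=1, 0+4=4
a = 1: 1+1=2, 1+4=0
A + B = {0, 1, 2, 4}, so |A + B| = 4.
Verify: 4 ≥ 3? Yes ✓.

CD lower bound = 3, actual |A + B| = 4.


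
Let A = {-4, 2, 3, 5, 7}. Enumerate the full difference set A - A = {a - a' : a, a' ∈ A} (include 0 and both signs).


A - A = {a - a' : a, a' ∈ A}.
Compute a - a' for each ordered pair (a, a'):
a = -4: -4--4=0, -4-2=-6, -4-3=-7, -4-5=-9, -4-7=-11
a = 2: 2--4=6, 2-2=0, 2-3=-1, 2-5=-3, 2-7=-5
a = 3: 3--4=7, 3-2=1, 3-3=0, 3-5=-2, 3-7=-4
a = 5: 5--4=9, 5-2=3, 5-3=2, 5-5=0, 5-7=-2
a = 7: 7--4=11, 7-2=5, 7-3=4, 7-5=2, 7-7=0
Collecting distinct values (and noting 0 appears from a-a):
A - A = {-11, -9, -7, -6, -5, -4, -3, -2, -1, 0, 1, 2, 3, 4, 5, 6, 7, 9, 11}
|A - A| = 19

A - A = {-11, -9, -7, -6, -5, -4, -3, -2, -1, 0, 1, 2, 3, 4, 5, 6, 7, 9, 11}


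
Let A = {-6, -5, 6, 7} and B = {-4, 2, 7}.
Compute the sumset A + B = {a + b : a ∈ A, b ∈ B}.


A + B = {a + b : a ∈ A, b ∈ B}.
Enumerate all |A|·|B| = 4·3 = 12 pairs (a, b) and collect distinct sums.
a = -6: -6+-4=-10, -6+2=-4, -6+7=1
a = -5: -5+-4=-9, -5+2=-3, -5+7=2
a = 6: 6+-4=2, 6+2=8, 6+7=13
a = 7: 7+-4=3, 7+2=9, 7+7=14
Collecting distinct sums: A + B = {-10, -9, -4, -3, 1, 2, 3, 8, 9, 13, 14}
|A + B| = 11

A + B = {-10, -9, -4, -3, 1, 2, 3, 8, 9, 13, 14}


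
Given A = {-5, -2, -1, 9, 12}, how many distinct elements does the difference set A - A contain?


A - A = {a - a' : a, a' ∈ A}; |A| = 5.
Bounds: 2|A|-1 ≤ |A - A| ≤ |A|² - |A| + 1, i.e. 9 ≤ |A - A| ≤ 21.
Note: 0 ∈ A - A always (from a - a). The set is symmetric: if d ∈ A - A then -d ∈ A - A.
Enumerate nonzero differences d = a - a' with a > a' (then include -d):
Positive differences: {1, 3, 4, 10, 11, 13, 14, 17}
Full difference set: {0} ∪ (positive diffs) ∪ (negative diffs).
|A - A| = 1 + 2·8 = 17 (matches direct enumeration: 17).

|A - A| = 17


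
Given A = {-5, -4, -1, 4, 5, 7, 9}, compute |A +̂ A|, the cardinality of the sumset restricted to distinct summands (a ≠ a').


Restricted sumset: A +̂ A = {a + a' : a ∈ A, a' ∈ A, a ≠ a'}.
Equivalently, take A + A and drop any sum 2a that is achievable ONLY as a + a for a ∈ A (i.e. sums representable only with equal summands).
Enumerate pairs (a, a') with a < a' (symmetric, so each unordered pair gives one sum; this covers all a ≠ a'):
  -5 + -4 = -9
  -5 + -1 = -6
  -5 + 4 = -1
  -5 + 5 = 0
  -5 + 7 = 2
  -5 + 9 = 4
  -4 + -1 = -5
  -4 + 4 = 0
  -4 + 5 = 1
  -4 + 7 = 3
  -4 + 9 = 5
  -1 + 4 = 3
  -1 + 5 = 4
  -1 + 7 = 6
  -1 + 9 = 8
  4 + 5 = 9
  4 + 7 = 11
  4 + 9 = 13
  5 + 7 = 12
  5 + 9 = 14
  7 + 9 = 16
Collected distinct sums: {-9, -6, -5, -1, 0, 1, 2, 3, 4, 5, 6, 8, 9, 11, 12, 13, 14, 16}
|A +̂ A| = 18
(Reference bound: |A +̂ A| ≥ 2|A| - 3 for |A| ≥ 2, with |A| = 7 giving ≥ 11.)

|A +̂ A| = 18


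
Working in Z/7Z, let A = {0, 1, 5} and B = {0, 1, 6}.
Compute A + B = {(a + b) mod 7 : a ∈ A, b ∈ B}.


Work in Z/7Z: reduce every sum a + b modulo 7.
Enumerate all 9 pairs:
a = 0: 0+0=0, 0+1=1, 0+6=6
a = 1: 1+0=1, 1+1=2, 1+6=0
a = 5: 5+0=5, 5+1=6, 5+6=4
Distinct residues collected: {0, 1, 2, 4, 5, 6}
|A + B| = 6 (out of 7 total residues).

A + B = {0, 1, 2, 4, 5, 6}


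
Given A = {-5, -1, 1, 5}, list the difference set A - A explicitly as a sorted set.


A - A = {a - a' : a, a' ∈ A}.
Compute a - a' for each ordered pair (a, a'):
a = -5: -5--5=0, -5--1=-4, -5-1=-6, -5-5=-10
a = -1: -1--5=4, -1--1=0, -1-1=-2, -1-5=-6
a = 1: 1--5=6, 1--1=2, 1-1=0, 1-5=-4
a = 5: 5--5=10, 5--1=6, 5-1=4, 5-5=0
Collecting distinct values (and noting 0 appears from a-a):
A - A = {-10, -6, -4, -2, 0, 2, 4, 6, 10}
|A - A| = 9

A - A = {-10, -6, -4, -2, 0, 2, 4, 6, 10}


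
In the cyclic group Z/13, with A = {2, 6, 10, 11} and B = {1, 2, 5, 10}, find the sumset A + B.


Work in Z/13Z: reduce every sum a + b modulo 13.
Enumerate all 16 pairs:
a = 2: 2+1=3, 2+2=4, 2+5=7, 2+10=12
a = 6: 6+1=7, 6+2=8, 6+5=11, 6+10=3
a = 10: 10+1=11, 10+2=12, 10+5=2, 10+10=7
a = 11: 11+1=12, 11+2=0, 11+5=3, 11+10=8
Distinct residues collected: {0, 2, 3, 4, 7, 8, 11, 12}
|A + B| = 8 (out of 13 total residues).

A + B = {0, 2, 3, 4, 7, 8, 11, 12}


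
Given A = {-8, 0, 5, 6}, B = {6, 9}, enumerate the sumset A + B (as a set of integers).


A + B = {a + b : a ∈ A, b ∈ B}.
Enumerate all |A|·|B| = 4·2 = 8 pairs (a, b) and collect distinct sums.
a = -8: -8+6=-2, -8+9=1
a = 0: 0+6=6, 0+9=9
a = 5: 5+6=11, 5+9=14
a = 6: 6+6=12, 6+9=15
Collecting distinct sums: A + B = {-2, 1, 6, 9, 11, 12, 14, 15}
|A + B| = 8

A + B = {-2, 1, 6, 9, 11, 12, 14, 15}


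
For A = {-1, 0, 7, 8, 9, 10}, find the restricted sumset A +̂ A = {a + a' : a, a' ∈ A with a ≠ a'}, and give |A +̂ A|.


Restricted sumset: A +̂ A = {a + a' : a ∈ A, a' ∈ A, a ≠ a'}.
Equivalently, take A + A and drop any sum 2a that is achievable ONLY as a + a for a ∈ A (i.e. sums representable only with equal summands).
Enumerate pairs (a, a') with a < a' (symmetric, so each unordered pair gives one sum; this covers all a ≠ a'):
  -1 + 0 = -1
  -1 + 7 = 6
  -1 + 8 = 7
  -1 + 9 = 8
  -1 + 10 = 9
  0 + 7 = 7
  0 + 8 = 8
  0 + 9 = 9
  0 + 10 = 10
  7 + 8 = 15
  7 + 9 = 16
  7 + 10 = 17
  8 + 9 = 17
  8 + 10 = 18
  9 + 10 = 19
Collected distinct sums: {-1, 6, 7, 8, 9, 10, 15, 16, 17, 18, 19}
|A +̂ A| = 11
(Reference bound: |A +̂ A| ≥ 2|A| - 3 for |A| ≥ 2, with |A| = 6 giving ≥ 9.)

|A +̂ A| = 11
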